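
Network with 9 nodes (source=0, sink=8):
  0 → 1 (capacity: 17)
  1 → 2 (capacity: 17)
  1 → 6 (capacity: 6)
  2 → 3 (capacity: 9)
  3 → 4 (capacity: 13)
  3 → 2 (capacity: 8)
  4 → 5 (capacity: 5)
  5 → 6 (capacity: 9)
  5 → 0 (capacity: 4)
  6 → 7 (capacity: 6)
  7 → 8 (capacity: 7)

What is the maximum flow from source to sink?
Maximum flow = 6

Max flow: 6

Flow assignment:
  0 → 1: 10/17
  1 → 2: 5/17
  1 → 6: 5/6
  2 → 3: 5/9
  3 → 4: 5/13
  4 → 5: 5/5
  5 → 6: 1/9
  5 → 0: 4/4
  6 → 7: 6/6
  7 → 8: 6/7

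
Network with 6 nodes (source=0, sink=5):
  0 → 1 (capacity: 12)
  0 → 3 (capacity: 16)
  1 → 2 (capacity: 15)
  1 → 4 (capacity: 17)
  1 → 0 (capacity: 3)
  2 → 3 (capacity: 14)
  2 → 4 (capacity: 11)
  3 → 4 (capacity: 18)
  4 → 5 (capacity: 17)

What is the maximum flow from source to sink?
Maximum flow = 17

Max flow: 17

Flow assignment:
  0 → 1: 1/12
  0 → 3: 16/16
  1 → 4: 1/17
  3 → 4: 16/18
  4 → 5: 17/17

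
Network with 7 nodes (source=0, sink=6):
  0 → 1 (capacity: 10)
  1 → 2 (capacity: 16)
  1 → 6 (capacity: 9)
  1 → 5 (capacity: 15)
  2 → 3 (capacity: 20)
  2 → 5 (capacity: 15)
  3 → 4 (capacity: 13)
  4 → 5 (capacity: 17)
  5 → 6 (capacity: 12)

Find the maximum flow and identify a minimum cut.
Max flow = 10, Min cut edges: (0,1)

Maximum flow: 10
Minimum cut: (0,1)
Partition: S = [0], T = [1, 2, 3, 4, 5, 6]

Max-flow min-cut theorem verified: both equal 10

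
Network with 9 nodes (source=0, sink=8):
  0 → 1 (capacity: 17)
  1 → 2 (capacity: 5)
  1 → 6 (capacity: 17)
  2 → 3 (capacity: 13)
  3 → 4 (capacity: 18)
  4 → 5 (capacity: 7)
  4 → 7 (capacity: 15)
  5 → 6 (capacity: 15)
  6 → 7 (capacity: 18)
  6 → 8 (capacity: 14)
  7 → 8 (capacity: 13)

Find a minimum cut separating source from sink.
Min cut value = 17, edges: (0,1)

Min cut value: 17
Partition: S = [0], T = [1, 2, 3, 4, 5, 6, 7, 8]
Cut edges: (0,1)

By max-flow min-cut theorem, max flow = min cut = 17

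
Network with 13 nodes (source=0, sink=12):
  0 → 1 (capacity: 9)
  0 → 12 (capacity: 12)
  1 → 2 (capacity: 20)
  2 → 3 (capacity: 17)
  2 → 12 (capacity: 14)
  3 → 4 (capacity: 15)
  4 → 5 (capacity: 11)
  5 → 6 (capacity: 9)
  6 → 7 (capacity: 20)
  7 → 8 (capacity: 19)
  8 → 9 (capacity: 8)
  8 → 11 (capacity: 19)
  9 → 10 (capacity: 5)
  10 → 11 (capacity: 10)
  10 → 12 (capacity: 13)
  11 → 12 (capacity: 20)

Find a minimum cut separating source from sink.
Min cut value = 21, edges: (0,1), (0,12)

Min cut value: 21
Partition: S = [0], T = [1, 2, 3, 4, 5, 6, 7, 8, 9, 10, 11, 12]
Cut edges: (0,1), (0,12)

By max-flow min-cut theorem, max flow = min cut = 21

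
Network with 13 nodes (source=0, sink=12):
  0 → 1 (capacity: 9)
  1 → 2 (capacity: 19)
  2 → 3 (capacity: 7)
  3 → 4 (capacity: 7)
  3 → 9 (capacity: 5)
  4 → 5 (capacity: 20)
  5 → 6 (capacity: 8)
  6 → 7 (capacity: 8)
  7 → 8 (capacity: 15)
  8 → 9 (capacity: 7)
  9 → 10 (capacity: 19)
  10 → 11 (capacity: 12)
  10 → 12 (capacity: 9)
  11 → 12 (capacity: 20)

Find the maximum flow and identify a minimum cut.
Max flow = 7, Min cut edges: (2,3)

Maximum flow: 7
Minimum cut: (2,3)
Partition: S = [0, 1, 2], T = [3, 4, 5, 6, 7, 8, 9, 10, 11, 12]

Max-flow min-cut theorem verified: both equal 7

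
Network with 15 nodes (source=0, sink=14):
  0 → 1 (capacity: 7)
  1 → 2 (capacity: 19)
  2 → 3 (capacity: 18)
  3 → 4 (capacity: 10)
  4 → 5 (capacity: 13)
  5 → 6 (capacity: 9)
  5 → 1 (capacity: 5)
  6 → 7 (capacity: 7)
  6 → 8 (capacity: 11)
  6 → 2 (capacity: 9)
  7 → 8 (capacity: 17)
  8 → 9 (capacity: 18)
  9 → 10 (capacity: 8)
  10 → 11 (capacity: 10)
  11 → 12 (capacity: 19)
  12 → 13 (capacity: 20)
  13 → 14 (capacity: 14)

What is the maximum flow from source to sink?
Maximum flow = 7

Max flow: 7

Flow assignment:
  0 → 1: 7/7
  1 → 2: 7/19
  2 → 3: 7/18
  3 → 4: 7/10
  4 → 5: 7/13
  5 → 6: 7/9
  6 → 8: 7/11
  8 → 9: 7/18
  9 → 10: 7/8
  10 → 11: 7/10
  11 → 12: 7/19
  12 → 13: 7/20
  13 → 14: 7/14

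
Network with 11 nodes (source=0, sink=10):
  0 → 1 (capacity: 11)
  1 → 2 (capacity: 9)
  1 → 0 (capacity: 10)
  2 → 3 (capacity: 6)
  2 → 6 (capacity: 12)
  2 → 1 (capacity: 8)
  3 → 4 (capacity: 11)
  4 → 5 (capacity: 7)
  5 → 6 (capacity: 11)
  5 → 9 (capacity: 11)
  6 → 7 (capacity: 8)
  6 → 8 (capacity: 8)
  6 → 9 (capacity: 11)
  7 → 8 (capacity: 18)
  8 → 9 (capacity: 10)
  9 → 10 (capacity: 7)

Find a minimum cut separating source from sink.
Min cut value = 7, edges: (9,10)

Min cut value: 7
Partition: S = [0, 1, 2, 3, 4, 5, 6, 7, 8, 9], T = [10]
Cut edges: (9,10)

By max-flow min-cut theorem, max flow = min cut = 7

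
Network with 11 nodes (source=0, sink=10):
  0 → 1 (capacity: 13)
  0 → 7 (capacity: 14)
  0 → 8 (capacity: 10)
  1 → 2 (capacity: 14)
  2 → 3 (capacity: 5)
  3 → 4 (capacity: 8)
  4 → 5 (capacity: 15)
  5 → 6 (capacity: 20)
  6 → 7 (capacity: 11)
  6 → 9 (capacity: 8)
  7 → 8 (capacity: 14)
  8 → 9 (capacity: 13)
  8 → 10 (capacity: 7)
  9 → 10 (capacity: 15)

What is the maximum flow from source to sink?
Maximum flow = 22

Max flow: 22

Flow assignment:
  0 → 1: 5/13
  0 → 7: 11/14
  0 → 8: 6/10
  1 → 2: 5/14
  2 → 3: 5/5
  3 → 4: 5/8
  4 → 5: 5/15
  5 → 6: 5/20
  6 → 7: 3/11
  6 → 9: 2/8
  7 → 8: 14/14
  8 → 9: 13/13
  8 → 10: 7/7
  9 → 10: 15/15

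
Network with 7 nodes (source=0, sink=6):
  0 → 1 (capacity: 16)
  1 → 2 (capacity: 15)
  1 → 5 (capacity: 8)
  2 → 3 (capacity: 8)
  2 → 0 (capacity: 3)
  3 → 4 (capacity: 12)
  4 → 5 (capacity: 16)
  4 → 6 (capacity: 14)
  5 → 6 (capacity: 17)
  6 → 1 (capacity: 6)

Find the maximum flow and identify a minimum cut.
Max flow = 16, Min cut edges: (1,5), (2,3)

Maximum flow: 16
Minimum cut: (1,5), (2,3)
Partition: S = [0, 1, 2], T = [3, 4, 5, 6]

Max-flow min-cut theorem verified: both equal 16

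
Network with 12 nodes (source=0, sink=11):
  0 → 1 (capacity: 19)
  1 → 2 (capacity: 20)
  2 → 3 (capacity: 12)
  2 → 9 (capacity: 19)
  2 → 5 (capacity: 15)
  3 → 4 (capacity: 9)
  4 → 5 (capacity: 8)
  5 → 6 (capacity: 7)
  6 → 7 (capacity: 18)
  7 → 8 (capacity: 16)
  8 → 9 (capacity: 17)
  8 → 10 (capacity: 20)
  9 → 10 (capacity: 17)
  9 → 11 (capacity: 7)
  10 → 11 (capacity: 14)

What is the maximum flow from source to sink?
Maximum flow = 19

Max flow: 19

Flow assignment:
  0 → 1: 19/19
  1 → 2: 19/20
  2 → 9: 19/19
  9 → 10: 12/17
  9 → 11: 7/7
  10 → 11: 12/14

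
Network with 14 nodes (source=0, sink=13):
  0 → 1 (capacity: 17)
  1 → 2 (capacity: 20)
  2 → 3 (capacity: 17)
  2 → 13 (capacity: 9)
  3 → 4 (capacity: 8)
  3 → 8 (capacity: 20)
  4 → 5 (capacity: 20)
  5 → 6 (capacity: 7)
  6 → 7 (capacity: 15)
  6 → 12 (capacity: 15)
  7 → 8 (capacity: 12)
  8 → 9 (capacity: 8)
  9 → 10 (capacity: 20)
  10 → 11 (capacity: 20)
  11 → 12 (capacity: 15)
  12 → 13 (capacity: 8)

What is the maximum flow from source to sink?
Maximum flow = 17

Max flow: 17

Flow assignment:
  0 → 1: 17/17
  1 → 2: 17/20
  2 → 3: 8/17
  2 → 13: 9/9
  3 → 4: 7/8
  3 → 8: 1/20
  4 → 5: 7/20
  5 → 6: 7/7
  6 → 12: 7/15
  8 → 9: 1/8
  9 → 10: 1/20
  10 → 11: 1/20
  11 → 12: 1/15
  12 → 13: 8/8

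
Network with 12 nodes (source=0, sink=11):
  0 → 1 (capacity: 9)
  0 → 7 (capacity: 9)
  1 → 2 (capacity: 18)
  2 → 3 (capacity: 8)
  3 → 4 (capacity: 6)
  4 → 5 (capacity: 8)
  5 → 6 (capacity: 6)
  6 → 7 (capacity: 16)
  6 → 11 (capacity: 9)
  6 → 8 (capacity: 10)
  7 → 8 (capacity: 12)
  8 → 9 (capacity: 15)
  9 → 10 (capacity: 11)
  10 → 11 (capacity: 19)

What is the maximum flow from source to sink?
Maximum flow = 15

Max flow: 15

Flow assignment:
  0 → 1: 6/9
  0 → 7: 9/9
  1 → 2: 6/18
  2 → 3: 6/8
  3 → 4: 6/6
  4 → 5: 6/8
  5 → 6: 6/6
  6 → 11: 6/9
  7 → 8: 9/12
  8 → 9: 9/15
  9 → 10: 9/11
  10 → 11: 9/19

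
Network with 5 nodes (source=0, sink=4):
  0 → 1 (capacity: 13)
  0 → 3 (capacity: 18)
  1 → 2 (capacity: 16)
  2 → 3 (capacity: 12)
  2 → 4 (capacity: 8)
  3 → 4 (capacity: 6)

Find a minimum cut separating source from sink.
Min cut value = 14, edges: (2,4), (3,4)

Min cut value: 14
Partition: S = [0, 1, 2, 3], T = [4]
Cut edges: (2,4), (3,4)

By max-flow min-cut theorem, max flow = min cut = 14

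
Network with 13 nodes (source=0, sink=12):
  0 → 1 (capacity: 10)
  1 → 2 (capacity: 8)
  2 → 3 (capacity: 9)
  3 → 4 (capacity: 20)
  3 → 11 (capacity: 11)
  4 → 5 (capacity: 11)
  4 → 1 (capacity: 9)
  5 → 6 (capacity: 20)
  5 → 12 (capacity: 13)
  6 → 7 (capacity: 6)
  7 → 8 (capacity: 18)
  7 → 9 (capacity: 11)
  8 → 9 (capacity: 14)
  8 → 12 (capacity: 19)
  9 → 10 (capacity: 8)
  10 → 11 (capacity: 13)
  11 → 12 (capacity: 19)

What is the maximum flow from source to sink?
Maximum flow = 8

Max flow: 8

Flow assignment:
  0 → 1: 8/10
  1 → 2: 8/8
  2 → 3: 8/9
  3 → 11: 8/11
  11 → 12: 8/19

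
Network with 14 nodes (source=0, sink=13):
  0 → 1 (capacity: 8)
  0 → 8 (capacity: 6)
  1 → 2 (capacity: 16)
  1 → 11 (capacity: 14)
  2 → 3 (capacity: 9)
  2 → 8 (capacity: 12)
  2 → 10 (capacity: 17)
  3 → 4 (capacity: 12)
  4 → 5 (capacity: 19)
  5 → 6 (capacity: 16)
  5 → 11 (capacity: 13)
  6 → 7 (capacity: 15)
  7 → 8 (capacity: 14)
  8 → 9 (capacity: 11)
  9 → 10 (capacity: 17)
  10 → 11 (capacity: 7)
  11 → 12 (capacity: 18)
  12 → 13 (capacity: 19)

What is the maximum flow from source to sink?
Maximum flow = 14

Max flow: 14

Flow assignment:
  0 → 1: 8/8
  0 → 8: 6/6
  1 → 11: 8/14
  8 → 9: 6/11
  9 → 10: 6/17
  10 → 11: 6/7
  11 → 12: 14/18
  12 → 13: 14/19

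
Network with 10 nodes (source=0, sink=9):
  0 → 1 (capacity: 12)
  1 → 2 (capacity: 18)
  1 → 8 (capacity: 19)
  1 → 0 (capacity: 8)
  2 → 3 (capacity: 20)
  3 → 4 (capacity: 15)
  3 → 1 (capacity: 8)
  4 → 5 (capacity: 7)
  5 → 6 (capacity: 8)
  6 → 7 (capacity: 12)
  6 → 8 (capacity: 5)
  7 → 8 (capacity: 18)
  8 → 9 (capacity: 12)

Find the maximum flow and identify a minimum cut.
Max flow = 12, Min cut edges: (8,9)

Maximum flow: 12
Minimum cut: (8,9)
Partition: S = [0, 1, 2, 3, 4, 5, 6, 7, 8], T = [9]

Max-flow min-cut theorem verified: both equal 12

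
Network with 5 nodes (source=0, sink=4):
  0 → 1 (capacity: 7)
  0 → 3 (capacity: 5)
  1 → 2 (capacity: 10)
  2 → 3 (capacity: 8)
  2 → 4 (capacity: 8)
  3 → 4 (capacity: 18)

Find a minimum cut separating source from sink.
Min cut value = 12, edges: (0,1), (0,3)

Min cut value: 12
Partition: S = [0], T = [1, 2, 3, 4]
Cut edges: (0,1), (0,3)

By max-flow min-cut theorem, max flow = min cut = 12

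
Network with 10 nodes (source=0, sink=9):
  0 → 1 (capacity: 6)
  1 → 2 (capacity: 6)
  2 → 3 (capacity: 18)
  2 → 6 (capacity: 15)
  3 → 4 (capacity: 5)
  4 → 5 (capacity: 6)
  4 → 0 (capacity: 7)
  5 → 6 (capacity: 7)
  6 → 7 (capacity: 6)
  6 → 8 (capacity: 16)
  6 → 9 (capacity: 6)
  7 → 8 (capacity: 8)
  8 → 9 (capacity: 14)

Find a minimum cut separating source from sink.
Min cut value = 6, edges: (1,2)

Min cut value: 6
Partition: S = [0, 1], T = [2, 3, 4, 5, 6, 7, 8, 9]
Cut edges: (1,2)

By max-flow min-cut theorem, max flow = min cut = 6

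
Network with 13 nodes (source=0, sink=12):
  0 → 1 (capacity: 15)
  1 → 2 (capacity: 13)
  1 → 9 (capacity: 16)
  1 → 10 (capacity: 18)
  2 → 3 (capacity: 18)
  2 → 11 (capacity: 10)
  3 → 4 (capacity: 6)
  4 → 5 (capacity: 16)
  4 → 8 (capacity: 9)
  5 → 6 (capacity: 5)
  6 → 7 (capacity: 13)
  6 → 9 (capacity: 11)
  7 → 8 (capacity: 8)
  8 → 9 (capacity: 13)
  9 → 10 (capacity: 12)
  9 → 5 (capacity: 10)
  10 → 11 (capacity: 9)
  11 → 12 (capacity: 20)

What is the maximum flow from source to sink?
Maximum flow = 15

Max flow: 15

Flow assignment:
  0 → 1: 15/15
  1 → 2: 10/13
  1 → 10: 5/18
  2 → 11: 10/10
  10 → 11: 5/9
  11 → 12: 15/20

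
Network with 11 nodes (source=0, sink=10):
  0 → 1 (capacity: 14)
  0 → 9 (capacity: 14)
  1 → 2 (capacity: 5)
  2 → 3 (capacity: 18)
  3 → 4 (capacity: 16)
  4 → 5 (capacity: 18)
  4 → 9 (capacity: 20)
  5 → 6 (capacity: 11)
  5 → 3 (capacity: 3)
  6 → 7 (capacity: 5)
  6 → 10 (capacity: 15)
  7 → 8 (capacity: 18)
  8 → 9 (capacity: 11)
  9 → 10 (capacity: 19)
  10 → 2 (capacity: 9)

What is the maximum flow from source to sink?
Maximum flow = 19

Max flow: 19

Flow assignment:
  0 → 1: 5/14
  0 → 9: 14/14
  1 → 2: 5/5
  2 → 3: 5/18
  3 → 4: 5/16
  4 → 9: 5/20
  9 → 10: 19/19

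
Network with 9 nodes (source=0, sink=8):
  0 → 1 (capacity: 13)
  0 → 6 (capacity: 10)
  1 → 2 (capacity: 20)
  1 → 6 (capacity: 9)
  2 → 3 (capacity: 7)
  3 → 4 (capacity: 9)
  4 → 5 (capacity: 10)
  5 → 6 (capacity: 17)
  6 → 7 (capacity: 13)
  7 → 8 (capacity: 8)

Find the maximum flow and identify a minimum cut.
Max flow = 8, Min cut edges: (7,8)

Maximum flow: 8
Minimum cut: (7,8)
Partition: S = [0, 1, 2, 3, 4, 5, 6, 7], T = [8]

Max-flow min-cut theorem verified: both equal 8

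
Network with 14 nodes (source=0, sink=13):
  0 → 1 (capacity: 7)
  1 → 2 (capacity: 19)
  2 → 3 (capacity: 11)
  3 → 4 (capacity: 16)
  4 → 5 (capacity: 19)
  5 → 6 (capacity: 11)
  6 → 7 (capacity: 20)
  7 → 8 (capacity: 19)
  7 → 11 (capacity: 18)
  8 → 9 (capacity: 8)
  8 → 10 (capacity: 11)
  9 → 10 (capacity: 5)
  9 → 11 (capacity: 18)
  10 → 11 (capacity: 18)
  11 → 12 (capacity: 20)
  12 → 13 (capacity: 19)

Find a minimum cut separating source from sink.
Min cut value = 7, edges: (0,1)

Min cut value: 7
Partition: S = [0], T = [1, 2, 3, 4, 5, 6, 7, 8, 9, 10, 11, 12, 13]
Cut edges: (0,1)

By max-flow min-cut theorem, max flow = min cut = 7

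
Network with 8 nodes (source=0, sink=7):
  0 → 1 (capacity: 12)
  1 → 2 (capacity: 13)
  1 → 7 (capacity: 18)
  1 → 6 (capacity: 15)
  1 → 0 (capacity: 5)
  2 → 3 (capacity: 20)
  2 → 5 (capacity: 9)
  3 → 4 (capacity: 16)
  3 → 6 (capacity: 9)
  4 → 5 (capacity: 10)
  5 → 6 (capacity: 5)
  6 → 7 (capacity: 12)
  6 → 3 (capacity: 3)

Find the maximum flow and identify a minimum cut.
Max flow = 12, Min cut edges: (0,1)

Maximum flow: 12
Minimum cut: (0,1)
Partition: S = [0], T = [1, 2, 3, 4, 5, 6, 7]

Max-flow min-cut theorem verified: both equal 12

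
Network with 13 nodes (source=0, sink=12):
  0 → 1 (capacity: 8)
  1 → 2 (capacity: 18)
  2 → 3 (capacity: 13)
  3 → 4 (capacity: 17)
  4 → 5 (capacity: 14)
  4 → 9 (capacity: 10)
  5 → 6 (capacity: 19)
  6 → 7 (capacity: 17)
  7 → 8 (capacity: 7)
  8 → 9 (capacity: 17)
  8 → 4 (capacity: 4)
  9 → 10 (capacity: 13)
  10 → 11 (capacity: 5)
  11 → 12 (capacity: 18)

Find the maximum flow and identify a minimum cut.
Max flow = 5, Min cut edges: (10,11)

Maximum flow: 5
Minimum cut: (10,11)
Partition: S = [0, 1, 2, 3, 4, 5, 6, 7, 8, 9, 10], T = [11, 12]

Max-flow min-cut theorem verified: both equal 5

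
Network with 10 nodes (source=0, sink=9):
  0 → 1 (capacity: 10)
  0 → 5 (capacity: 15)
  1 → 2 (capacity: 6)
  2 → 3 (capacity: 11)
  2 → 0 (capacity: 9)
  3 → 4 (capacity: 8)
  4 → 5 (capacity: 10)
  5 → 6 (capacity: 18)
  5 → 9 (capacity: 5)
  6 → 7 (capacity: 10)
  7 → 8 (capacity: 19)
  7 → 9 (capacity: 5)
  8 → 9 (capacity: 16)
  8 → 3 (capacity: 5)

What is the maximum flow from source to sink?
Maximum flow = 15

Max flow: 15

Flow assignment:
  0 → 1: 6/10
  0 → 5: 9/15
  1 → 2: 6/6
  2 → 3: 6/11
  3 → 4: 6/8
  4 → 5: 6/10
  5 → 6: 10/18
  5 → 9: 5/5
  6 → 7: 10/10
  7 → 8: 5/19
  7 → 9: 5/5
  8 → 9: 5/16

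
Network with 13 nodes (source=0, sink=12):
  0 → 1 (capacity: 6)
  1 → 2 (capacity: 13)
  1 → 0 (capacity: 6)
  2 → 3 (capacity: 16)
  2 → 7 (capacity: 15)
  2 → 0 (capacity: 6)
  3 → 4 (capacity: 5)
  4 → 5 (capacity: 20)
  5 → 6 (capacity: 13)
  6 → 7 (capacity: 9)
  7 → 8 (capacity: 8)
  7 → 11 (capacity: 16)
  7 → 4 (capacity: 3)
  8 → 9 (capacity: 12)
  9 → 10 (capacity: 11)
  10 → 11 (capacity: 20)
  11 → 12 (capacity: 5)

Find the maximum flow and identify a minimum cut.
Max flow = 5, Min cut edges: (11,12)

Maximum flow: 5
Minimum cut: (11,12)
Partition: S = [0, 1, 2, 3, 4, 5, 6, 7, 8, 9, 10, 11], T = [12]

Max-flow min-cut theorem verified: both equal 5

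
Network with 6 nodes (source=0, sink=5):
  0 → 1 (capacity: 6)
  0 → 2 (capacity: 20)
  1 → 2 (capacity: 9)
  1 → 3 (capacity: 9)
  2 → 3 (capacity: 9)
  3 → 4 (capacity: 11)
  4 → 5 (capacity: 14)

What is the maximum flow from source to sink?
Maximum flow = 11

Max flow: 11

Flow assignment:
  0 → 1: 2/6
  0 → 2: 9/20
  1 → 3: 2/9
  2 → 3: 9/9
  3 → 4: 11/11
  4 → 5: 11/14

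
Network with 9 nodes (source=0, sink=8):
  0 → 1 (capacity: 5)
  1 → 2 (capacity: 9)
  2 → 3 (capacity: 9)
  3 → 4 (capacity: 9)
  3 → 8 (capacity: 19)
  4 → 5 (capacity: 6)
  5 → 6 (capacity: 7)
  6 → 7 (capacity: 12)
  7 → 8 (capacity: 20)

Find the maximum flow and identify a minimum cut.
Max flow = 5, Min cut edges: (0,1)

Maximum flow: 5
Minimum cut: (0,1)
Partition: S = [0], T = [1, 2, 3, 4, 5, 6, 7, 8]

Max-flow min-cut theorem verified: both equal 5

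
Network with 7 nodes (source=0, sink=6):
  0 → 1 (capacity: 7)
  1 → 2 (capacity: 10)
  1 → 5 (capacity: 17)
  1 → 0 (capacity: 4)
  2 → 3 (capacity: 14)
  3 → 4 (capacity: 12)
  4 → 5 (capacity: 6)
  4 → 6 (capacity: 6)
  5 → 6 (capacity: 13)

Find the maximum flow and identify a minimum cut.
Max flow = 7, Min cut edges: (0,1)

Maximum flow: 7
Minimum cut: (0,1)
Partition: S = [0], T = [1, 2, 3, 4, 5, 6]

Max-flow min-cut theorem verified: both equal 7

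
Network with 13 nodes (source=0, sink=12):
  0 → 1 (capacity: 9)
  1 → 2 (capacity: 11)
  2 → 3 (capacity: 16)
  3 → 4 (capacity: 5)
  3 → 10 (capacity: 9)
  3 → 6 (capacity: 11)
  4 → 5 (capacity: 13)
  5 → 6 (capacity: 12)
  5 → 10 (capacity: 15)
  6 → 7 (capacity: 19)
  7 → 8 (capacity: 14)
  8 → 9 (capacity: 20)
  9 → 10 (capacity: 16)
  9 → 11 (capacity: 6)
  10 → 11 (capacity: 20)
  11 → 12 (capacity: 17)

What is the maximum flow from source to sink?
Maximum flow = 9

Max flow: 9

Flow assignment:
  0 → 1: 9/9
  1 → 2: 9/11
  2 → 3: 9/16
  3 → 10: 9/9
  10 → 11: 9/20
  11 → 12: 9/17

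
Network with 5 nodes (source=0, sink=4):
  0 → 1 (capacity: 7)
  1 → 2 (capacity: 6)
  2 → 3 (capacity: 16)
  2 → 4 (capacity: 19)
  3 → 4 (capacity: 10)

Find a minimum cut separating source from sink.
Min cut value = 6, edges: (1,2)

Min cut value: 6
Partition: S = [0, 1], T = [2, 3, 4]
Cut edges: (1,2)

By max-flow min-cut theorem, max flow = min cut = 6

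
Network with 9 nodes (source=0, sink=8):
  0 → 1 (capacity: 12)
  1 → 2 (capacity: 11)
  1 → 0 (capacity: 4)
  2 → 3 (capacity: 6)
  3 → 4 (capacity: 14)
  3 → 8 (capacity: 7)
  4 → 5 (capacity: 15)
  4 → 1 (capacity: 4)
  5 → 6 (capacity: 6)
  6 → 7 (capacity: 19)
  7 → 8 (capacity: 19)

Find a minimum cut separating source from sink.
Min cut value = 6, edges: (2,3)

Min cut value: 6
Partition: S = [0, 1, 2], T = [3, 4, 5, 6, 7, 8]
Cut edges: (2,3)

By max-flow min-cut theorem, max flow = min cut = 6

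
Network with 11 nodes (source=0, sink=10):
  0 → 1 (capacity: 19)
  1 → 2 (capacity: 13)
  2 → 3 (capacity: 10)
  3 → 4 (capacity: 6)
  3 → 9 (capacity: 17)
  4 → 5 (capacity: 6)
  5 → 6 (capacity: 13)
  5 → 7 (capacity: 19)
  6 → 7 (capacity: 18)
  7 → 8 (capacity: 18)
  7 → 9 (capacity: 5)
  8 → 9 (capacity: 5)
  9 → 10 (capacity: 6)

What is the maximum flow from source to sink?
Maximum flow = 6

Max flow: 6

Flow assignment:
  0 → 1: 6/19
  1 → 2: 6/13
  2 → 3: 6/10
  3 → 9: 6/17
  9 → 10: 6/6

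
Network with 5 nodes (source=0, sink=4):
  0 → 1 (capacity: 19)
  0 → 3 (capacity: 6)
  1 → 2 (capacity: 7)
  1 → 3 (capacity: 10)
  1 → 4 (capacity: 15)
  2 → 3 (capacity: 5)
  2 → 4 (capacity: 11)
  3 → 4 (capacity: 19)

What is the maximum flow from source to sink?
Maximum flow = 25

Max flow: 25

Flow assignment:
  0 → 1: 19/19
  0 → 3: 6/6
  1 → 2: 4/7
  1 → 4: 15/15
  2 → 4: 4/11
  3 → 4: 6/19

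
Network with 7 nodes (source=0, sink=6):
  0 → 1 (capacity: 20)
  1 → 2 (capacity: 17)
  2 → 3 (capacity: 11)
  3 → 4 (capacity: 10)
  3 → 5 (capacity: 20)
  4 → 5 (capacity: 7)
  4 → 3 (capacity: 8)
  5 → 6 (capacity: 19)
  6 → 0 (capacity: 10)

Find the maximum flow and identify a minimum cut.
Max flow = 11, Min cut edges: (2,3)

Maximum flow: 11
Minimum cut: (2,3)
Partition: S = [0, 1, 2], T = [3, 4, 5, 6]

Max-flow min-cut theorem verified: both equal 11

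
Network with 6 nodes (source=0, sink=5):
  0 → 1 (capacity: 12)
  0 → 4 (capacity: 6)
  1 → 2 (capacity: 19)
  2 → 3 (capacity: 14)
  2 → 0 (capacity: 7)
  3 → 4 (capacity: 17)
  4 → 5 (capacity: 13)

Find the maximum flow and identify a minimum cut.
Max flow = 13, Min cut edges: (4,5)

Maximum flow: 13
Minimum cut: (4,5)
Partition: S = [0, 1, 2, 3, 4], T = [5]

Max-flow min-cut theorem verified: both equal 13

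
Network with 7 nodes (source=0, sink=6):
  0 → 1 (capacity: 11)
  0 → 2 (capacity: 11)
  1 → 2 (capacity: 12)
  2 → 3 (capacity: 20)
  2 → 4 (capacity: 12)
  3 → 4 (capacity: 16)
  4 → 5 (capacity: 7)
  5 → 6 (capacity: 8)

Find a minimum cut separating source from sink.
Min cut value = 7, edges: (4,5)

Min cut value: 7
Partition: S = [0, 1, 2, 3, 4], T = [5, 6]
Cut edges: (4,5)

By max-flow min-cut theorem, max flow = min cut = 7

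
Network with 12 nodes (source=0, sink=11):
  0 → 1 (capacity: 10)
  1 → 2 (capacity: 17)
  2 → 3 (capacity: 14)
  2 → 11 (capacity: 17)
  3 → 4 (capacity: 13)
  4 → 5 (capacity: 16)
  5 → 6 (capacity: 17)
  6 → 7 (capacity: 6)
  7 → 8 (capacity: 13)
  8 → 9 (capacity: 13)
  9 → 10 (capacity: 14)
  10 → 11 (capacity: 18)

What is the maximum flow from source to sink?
Maximum flow = 10

Max flow: 10

Flow assignment:
  0 → 1: 10/10
  1 → 2: 10/17
  2 → 11: 10/17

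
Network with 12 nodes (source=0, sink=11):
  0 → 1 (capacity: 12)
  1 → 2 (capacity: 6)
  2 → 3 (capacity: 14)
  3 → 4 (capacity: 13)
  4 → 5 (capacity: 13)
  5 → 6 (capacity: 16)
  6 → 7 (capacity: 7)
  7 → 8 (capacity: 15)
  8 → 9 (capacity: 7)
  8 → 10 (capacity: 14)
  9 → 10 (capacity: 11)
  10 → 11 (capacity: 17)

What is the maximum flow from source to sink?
Maximum flow = 6

Max flow: 6

Flow assignment:
  0 → 1: 6/12
  1 → 2: 6/6
  2 → 3: 6/14
  3 → 4: 6/13
  4 → 5: 6/13
  5 → 6: 6/16
  6 → 7: 6/7
  7 → 8: 6/15
  8 → 10: 6/14
  10 → 11: 6/17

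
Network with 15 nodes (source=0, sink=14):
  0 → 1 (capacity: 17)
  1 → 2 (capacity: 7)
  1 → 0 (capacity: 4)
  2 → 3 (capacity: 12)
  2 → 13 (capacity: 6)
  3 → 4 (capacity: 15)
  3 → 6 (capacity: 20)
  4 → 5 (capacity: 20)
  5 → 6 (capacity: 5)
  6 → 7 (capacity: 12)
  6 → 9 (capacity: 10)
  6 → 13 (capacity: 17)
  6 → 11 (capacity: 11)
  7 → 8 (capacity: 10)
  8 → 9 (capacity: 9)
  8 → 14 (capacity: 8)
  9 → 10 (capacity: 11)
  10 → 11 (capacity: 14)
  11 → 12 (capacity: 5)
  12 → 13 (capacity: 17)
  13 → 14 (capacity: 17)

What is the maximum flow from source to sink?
Maximum flow = 7

Max flow: 7

Flow assignment:
  0 → 1: 7/17
  1 → 2: 7/7
  2 → 3: 1/12
  2 → 13: 6/6
  3 → 6: 1/20
  6 → 13: 1/17
  13 → 14: 7/17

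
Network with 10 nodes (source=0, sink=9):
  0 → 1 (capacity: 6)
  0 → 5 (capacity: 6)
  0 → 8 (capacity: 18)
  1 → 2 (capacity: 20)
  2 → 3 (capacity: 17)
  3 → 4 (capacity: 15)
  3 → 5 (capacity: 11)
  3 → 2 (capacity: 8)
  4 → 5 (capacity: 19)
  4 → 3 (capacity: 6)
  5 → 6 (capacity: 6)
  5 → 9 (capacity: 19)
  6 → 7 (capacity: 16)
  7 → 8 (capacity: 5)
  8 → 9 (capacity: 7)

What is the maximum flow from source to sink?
Maximum flow = 19

Max flow: 19

Flow assignment:
  0 → 1: 6/6
  0 → 5: 6/6
  0 → 8: 7/18
  1 → 2: 6/20
  2 → 3: 6/17
  3 → 5: 6/11
  5 → 9: 12/19
  8 → 9: 7/7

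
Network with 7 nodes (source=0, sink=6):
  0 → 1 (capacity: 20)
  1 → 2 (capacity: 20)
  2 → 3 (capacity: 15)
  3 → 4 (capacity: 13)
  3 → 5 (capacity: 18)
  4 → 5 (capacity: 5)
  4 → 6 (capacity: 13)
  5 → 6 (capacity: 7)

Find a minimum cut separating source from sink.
Min cut value = 15, edges: (2,3)

Min cut value: 15
Partition: S = [0, 1, 2], T = [3, 4, 5, 6]
Cut edges: (2,3)

By max-flow min-cut theorem, max flow = min cut = 15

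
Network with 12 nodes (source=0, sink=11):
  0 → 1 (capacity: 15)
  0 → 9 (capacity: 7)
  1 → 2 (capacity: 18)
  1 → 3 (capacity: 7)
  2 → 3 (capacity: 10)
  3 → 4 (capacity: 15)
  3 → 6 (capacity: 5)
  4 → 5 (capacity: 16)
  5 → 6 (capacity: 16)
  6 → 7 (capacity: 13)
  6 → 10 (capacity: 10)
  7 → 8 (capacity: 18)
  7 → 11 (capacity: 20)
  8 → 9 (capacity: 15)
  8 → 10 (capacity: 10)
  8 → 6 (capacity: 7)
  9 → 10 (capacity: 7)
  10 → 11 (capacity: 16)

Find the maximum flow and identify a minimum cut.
Max flow = 22, Min cut edges: (0,1), (9,10)

Maximum flow: 22
Minimum cut: (0,1), (9,10)
Partition: S = [0, 9], T = [1, 2, 3, 4, 5, 6, 7, 8, 10, 11]

Max-flow min-cut theorem verified: both equal 22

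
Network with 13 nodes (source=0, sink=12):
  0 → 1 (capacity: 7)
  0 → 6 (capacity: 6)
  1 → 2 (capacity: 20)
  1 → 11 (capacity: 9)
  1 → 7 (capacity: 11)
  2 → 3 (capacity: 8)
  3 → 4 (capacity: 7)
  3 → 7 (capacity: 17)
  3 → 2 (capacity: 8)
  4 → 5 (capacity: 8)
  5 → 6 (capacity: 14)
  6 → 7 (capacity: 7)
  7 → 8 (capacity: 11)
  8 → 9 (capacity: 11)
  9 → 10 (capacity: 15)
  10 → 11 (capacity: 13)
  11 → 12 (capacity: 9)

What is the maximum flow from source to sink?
Maximum flow = 9

Max flow: 9

Flow assignment:
  0 → 1: 3/7
  0 → 6: 6/6
  1 → 11: 3/9
  6 → 7: 6/7
  7 → 8: 6/11
  8 → 9: 6/11
  9 → 10: 6/15
  10 → 11: 6/13
  11 → 12: 9/9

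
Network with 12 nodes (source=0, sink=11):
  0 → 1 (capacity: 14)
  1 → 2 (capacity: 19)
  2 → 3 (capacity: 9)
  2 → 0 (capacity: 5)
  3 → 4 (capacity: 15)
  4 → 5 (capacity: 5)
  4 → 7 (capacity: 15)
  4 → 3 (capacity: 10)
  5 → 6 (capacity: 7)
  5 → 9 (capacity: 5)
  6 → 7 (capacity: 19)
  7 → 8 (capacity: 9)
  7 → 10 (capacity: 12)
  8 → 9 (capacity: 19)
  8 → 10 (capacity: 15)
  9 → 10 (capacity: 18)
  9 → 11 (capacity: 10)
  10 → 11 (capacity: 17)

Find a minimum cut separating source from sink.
Min cut value = 9, edges: (2,3)

Min cut value: 9
Partition: S = [0, 1, 2], T = [3, 4, 5, 6, 7, 8, 9, 10, 11]
Cut edges: (2,3)

By max-flow min-cut theorem, max flow = min cut = 9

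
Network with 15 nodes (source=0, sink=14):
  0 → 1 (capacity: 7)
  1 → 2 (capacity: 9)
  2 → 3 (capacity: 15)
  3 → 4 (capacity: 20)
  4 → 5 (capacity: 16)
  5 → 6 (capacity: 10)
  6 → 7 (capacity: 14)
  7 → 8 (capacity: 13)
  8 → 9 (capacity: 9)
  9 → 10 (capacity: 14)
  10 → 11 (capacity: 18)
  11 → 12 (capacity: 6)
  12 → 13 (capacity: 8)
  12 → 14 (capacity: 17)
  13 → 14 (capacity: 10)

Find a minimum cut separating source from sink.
Min cut value = 6, edges: (11,12)

Min cut value: 6
Partition: S = [0, 1, 2, 3, 4, 5, 6, 7, 8, 9, 10, 11], T = [12, 13, 14]
Cut edges: (11,12)

By max-flow min-cut theorem, max flow = min cut = 6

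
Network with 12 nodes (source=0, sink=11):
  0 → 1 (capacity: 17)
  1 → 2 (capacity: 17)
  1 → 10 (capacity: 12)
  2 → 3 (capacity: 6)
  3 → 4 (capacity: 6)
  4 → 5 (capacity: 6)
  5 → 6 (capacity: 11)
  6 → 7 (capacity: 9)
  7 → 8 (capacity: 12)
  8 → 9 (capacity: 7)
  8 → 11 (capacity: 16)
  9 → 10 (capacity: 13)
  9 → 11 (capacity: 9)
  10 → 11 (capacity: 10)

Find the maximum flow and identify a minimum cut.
Max flow = 16, Min cut edges: (4,5), (10,11)

Maximum flow: 16
Minimum cut: (4,5), (10,11)
Partition: S = [0, 1, 2, 3, 4, 10], T = [5, 6, 7, 8, 9, 11]

Max-flow min-cut theorem verified: both equal 16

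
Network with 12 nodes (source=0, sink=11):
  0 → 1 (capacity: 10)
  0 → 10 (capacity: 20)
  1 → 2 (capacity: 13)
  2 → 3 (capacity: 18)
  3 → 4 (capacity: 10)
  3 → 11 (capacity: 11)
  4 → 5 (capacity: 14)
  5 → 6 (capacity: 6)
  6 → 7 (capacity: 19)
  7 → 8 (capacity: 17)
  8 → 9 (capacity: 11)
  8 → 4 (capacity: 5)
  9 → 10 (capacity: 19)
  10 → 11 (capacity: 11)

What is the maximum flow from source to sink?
Maximum flow = 21

Max flow: 21

Flow assignment:
  0 → 1: 10/10
  0 → 10: 11/20
  1 → 2: 10/13
  2 → 3: 10/18
  3 → 11: 10/11
  10 → 11: 11/11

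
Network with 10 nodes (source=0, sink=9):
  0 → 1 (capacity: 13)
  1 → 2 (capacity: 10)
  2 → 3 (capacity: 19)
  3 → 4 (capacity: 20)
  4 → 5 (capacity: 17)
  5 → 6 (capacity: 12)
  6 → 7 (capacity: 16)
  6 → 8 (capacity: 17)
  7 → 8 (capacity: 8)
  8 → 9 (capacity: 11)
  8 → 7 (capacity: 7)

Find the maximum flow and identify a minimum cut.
Max flow = 10, Min cut edges: (1,2)

Maximum flow: 10
Minimum cut: (1,2)
Partition: S = [0, 1], T = [2, 3, 4, 5, 6, 7, 8, 9]

Max-flow min-cut theorem verified: both equal 10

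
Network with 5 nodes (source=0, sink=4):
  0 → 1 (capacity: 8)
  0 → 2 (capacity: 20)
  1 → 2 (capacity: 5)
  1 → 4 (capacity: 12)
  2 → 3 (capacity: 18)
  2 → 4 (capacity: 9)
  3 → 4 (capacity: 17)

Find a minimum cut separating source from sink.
Min cut value = 28, edges: (0,1), (0,2)

Min cut value: 28
Partition: S = [0], T = [1, 2, 3, 4]
Cut edges: (0,1), (0,2)

By max-flow min-cut theorem, max flow = min cut = 28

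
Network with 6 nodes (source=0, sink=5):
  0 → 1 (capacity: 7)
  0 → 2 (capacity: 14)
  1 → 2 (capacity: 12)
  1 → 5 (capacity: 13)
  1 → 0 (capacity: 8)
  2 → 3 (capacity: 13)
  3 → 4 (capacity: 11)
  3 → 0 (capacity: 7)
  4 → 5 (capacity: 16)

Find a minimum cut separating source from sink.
Min cut value = 18, edges: (0,1), (3,4)

Min cut value: 18
Partition: S = [0, 2, 3], T = [1, 4, 5]
Cut edges: (0,1), (3,4)

By max-flow min-cut theorem, max flow = min cut = 18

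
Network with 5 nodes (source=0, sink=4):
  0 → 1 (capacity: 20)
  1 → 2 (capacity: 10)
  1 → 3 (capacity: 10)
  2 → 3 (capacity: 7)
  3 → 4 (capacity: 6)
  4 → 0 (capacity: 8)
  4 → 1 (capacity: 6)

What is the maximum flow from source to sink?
Maximum flow = 6

Max flow: 6

Flow assignment:
  0 → 1: 6/20
  1 → 2: 6/10
  2 → 3: 6/7
  3 → 4: 6/6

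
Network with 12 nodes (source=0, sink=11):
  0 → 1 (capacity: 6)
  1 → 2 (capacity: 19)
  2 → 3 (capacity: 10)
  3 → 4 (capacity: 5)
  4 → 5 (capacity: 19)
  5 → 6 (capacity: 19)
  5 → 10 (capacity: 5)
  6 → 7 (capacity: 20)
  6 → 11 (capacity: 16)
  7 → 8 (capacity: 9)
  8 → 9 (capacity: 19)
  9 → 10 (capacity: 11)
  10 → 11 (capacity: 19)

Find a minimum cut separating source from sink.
Min cut value = 5, edges: (3,4)

Min cut value: 5
Partition: S = [0, 1, 2, 3], T = [4, 5, 6, 7, 8, 9, 10, 11]
Cut edges: (3,4)

By max-flow min-cut theorem, max flow = min cut = 5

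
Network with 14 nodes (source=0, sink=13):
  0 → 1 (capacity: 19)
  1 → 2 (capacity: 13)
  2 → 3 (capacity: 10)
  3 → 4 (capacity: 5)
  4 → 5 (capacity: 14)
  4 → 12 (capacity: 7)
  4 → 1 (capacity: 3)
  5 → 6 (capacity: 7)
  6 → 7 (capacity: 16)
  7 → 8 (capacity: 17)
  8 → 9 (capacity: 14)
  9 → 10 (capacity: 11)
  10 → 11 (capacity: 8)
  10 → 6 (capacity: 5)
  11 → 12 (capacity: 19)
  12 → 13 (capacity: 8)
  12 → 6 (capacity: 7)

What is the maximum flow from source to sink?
Maximum flow = 5

Max flow: 5

Flow assignment:
  0 → 1: 5/19
  1 → 2: 5/13
  2 → 3: 5/10
  3 → 4: 5/5
  4 → 12: 5/7
  12 → 13: 5/8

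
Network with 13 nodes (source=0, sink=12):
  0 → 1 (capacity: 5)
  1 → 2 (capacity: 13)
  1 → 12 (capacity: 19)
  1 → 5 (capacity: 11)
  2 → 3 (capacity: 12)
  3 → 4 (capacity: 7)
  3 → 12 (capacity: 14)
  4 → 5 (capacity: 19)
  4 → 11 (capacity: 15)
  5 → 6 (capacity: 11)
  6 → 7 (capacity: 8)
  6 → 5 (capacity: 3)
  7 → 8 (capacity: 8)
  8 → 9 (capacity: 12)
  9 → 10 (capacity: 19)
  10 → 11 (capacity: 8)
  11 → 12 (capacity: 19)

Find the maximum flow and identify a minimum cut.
Max flow = 5, Min cut edges: (0,1)

Maximum flow: 5
Minimum cut: (0,1)
Partition: S = [0], T = [1, 2, 3, 4, 5, 6, 7, 8, 9, 10, 11, 12]

Max-flow min-cut theorem verified: both equal 5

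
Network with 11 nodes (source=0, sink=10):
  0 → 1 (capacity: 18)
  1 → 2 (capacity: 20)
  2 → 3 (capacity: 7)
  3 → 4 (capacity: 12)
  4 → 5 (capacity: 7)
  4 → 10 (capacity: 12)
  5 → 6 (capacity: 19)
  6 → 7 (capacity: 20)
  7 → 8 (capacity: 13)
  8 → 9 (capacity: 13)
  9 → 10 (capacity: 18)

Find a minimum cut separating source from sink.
Min cut value = 7, edges: (2,3)

Min cut value: 7
Partition: S = [0, 1, 2], T = [3, 4, 5, 6, 7, 8, 9, 10]
Cut edges: (2,3)

By max-flow min-cut theorem, max flow = min cut = 7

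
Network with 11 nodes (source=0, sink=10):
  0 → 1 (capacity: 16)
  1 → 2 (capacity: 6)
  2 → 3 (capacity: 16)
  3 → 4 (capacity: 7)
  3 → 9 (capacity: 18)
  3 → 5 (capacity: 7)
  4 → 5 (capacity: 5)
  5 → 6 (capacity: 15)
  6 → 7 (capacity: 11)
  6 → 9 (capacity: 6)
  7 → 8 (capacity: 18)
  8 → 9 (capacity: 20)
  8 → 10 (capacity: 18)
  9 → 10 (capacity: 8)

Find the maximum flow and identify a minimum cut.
Max flow = 6, Min cut edges: (1,2)

Maximum flow: 6
Minimum cut: (1,2)
Partition: S = [0, 1], T = [2, 3, 4, 5, 6, 7, 8, 9, 10]

Max-flow min-cut theorem verified: both equal 6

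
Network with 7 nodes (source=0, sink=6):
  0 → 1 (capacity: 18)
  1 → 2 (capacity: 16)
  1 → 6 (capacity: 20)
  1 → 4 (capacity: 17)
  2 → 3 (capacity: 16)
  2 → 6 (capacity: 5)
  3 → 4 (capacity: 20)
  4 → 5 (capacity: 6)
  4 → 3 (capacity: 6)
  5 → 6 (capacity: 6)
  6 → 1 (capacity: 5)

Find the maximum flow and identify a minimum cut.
Max flow = 18, Min cut edges: (0,1)

Maximum flow: 18
Minimum cut: (0,1)
Partition: S = [0], T = [1, 2, 3, 4, 5, 6]

Max-flow min-cut theorem verified: both equal 18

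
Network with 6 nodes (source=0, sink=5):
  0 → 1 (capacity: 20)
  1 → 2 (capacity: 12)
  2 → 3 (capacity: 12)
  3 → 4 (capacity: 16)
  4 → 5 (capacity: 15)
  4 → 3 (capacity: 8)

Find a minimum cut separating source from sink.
Min cut value = 12, edges: (2,3)

Min cut value: 12
Partition: S = [0, 1, 2], T = [3, 4, 5]
Cut edges: (2,3)

By max-flow min-cut theorem, max flow = min cut = 12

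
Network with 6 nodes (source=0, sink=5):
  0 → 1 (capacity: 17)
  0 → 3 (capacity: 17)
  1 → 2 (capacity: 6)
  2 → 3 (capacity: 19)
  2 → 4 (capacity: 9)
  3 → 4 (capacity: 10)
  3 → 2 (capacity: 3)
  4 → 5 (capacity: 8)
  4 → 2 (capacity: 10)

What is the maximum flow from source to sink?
Maximum flow = 8

Max flow: 8

Flow assignment:
  0 → 3: 8/17
  2 → 3: 2/19
  3 → 4: 10/10
  4 → 5: 8/8
  4 → 2: 2/10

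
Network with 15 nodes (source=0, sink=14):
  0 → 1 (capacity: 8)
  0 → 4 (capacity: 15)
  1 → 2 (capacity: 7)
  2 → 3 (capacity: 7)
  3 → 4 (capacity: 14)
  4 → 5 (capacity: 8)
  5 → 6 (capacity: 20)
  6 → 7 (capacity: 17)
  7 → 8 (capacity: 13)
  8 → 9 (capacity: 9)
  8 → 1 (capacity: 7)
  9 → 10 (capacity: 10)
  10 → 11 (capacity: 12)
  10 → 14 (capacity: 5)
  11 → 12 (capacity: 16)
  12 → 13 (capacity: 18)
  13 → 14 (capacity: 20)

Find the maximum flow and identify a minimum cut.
Max flow = 8, Min cut edges: (4,5)

Maximum flow: 8
Minimum cut: (4,5)
Partition: S = [0, 1, 2, 3, 4], T = [5, 6, 7, 8, 9, 10, 11, 12, 13, 14]

Max-flow min-cut theorem verified: both equal 8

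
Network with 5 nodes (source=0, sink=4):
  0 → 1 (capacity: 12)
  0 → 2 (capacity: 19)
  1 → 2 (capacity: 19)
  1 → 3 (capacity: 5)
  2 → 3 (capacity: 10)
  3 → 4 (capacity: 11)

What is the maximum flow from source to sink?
Maximum flow = 11

Max flow: 11

Flow assignment:
  0 → 1: 8/12
  0 → 2: 3/19
  1 → 2: 7/19
  1 → 3: 1/5
  2 → 3: 10/10
  3 → 4: 11/11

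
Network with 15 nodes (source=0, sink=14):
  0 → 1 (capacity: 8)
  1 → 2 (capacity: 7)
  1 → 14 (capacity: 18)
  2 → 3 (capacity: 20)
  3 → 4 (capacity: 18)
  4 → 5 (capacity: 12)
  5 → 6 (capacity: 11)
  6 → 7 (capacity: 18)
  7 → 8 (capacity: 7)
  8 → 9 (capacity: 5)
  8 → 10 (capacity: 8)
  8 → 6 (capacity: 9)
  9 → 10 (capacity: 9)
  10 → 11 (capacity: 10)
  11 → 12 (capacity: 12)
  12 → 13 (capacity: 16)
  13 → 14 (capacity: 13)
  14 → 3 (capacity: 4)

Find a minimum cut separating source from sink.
Min cut value = 8, edges: (0,1)

Min cut value: 8
Partition: S = [0], T = [1, 2, 3, 4, 5, 6, 7, 8, 9, 10, 11, 12, 13, 14]
Cut edges: (0,1)

By max-flow min-cut theorem, max flow = min cut = 8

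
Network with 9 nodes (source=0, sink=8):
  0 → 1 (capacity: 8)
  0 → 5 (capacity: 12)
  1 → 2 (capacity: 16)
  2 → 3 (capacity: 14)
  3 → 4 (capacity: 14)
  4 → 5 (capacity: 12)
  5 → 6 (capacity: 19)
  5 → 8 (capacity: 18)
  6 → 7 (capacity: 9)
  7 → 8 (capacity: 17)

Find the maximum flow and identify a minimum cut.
Max flow = 20, Min cut edges: (0,1), (0,5)

Maximum flow: 20
Minimum cut: (0,1), (0,5)
Partition: S = [0], T = [1, 2, 3, 4, 5, 6, 7, 8]

Max-flow min-cut theorem verified: both equal 20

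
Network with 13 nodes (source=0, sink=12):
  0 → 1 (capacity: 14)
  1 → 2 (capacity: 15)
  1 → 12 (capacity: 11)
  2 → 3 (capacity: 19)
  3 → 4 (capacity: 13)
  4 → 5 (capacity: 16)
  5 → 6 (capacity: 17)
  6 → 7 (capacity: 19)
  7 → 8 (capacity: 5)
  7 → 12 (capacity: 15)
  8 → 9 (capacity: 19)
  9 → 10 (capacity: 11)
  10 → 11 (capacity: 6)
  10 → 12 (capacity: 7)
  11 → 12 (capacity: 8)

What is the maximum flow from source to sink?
Maximum flow = 14

Max flow: 14

Flow assignment:
  0 → 1: 14/14
  1 → 2: 3/15
  1 → 12: 11/11
  2 → 3: 3/19
  3 → 4: 3/13
  4 → 5: 3/16
  5 → 6: 3/17
  6 → 7: 3/19
  7 → 12: 3/15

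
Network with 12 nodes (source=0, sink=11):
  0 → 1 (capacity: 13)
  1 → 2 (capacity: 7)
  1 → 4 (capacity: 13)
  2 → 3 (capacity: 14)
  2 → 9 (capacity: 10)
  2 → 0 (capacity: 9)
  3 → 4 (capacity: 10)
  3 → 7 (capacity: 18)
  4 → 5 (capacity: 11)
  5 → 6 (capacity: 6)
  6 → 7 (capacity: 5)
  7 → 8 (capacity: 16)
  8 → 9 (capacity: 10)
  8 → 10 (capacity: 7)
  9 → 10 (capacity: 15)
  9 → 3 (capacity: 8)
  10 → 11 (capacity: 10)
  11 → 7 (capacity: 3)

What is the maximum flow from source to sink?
Maximum flow = 10

Max flow: 10

Flow assignment:
  0 → 1: 12/13
  1 → 2: 7/7
  1 → 4: 5/13
  2 → 9: 5/10
  2 → 0: 2/9
  4 → 5: 5/11
  5 → 6: 5/6
  6 → 7: 5/5
  7 → 8: 5/16
  8 → 9: 2/10
  8 → 10: 3/7
  9 → 10: 7/15
  10 → 11: 10/10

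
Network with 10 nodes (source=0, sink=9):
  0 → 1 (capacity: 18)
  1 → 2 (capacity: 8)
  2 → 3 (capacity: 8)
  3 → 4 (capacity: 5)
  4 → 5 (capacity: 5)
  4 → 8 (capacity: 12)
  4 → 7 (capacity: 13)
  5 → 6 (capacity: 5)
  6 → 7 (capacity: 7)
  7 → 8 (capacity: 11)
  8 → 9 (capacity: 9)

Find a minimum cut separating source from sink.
Min cut value = 5, edges: (3,4)

Min cut value: 5
Partition: S = [0, 1, 2, 3], T = [4, 5, 6, 7, 8, 9]
Cut edges: (3,4)

By max-flow min-cut theorem, max flow = min cut = 5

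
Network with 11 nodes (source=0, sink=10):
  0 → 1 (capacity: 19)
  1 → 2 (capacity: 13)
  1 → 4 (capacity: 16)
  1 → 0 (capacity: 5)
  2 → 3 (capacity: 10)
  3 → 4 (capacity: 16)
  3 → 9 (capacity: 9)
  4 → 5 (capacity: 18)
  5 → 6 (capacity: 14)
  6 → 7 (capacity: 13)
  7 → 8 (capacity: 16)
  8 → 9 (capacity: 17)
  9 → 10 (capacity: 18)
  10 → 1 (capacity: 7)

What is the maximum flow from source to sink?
Maximum flow = 18

Max flow: 18

Flow assignment:
  0 → 1: 18/19
  1 → 2: 10/13
  1 → 4: 8/16
  2 → 3: 10/10
  3 → 4: 2/16
  3 → 9: 8/9
  4 → 5: 10/18
  5 → 6: 10/14
  6 → 7: 10/13
  7 → 8: 10/16
  8 → 9: 10/17
  9 → 10: 18/18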